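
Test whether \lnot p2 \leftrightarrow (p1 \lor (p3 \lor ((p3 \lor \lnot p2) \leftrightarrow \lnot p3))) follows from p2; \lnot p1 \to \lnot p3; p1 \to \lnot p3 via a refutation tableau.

Initial set: {T p2; T (\lnot p1 \to \lnot p3); T (p1 \to \lnot p3); F (\lnot p2 \leftrightarrow (p1 \lor (p3 \lor ((p3 \lor \lnot p2) \leftrightarrow \lnot p3))))}.
T (\lnot p1 \to \lnot p3): β-rule — branch into F \lnot p1  //  T \lnot p3.
  branch 1 (add F \lnot p1):
    T (p1 \to \lnot p3): β-rule — branch into F p1  //  T \lnot p3.
      branch 1.1 (add F p1):
        × closes — contains both p1 and \lnot p1.
      branch 1.2 (add T \lnot p3):
        F (\lnot p2 \leftrightarrow (p1 \lor (p3 \lor ((p3 \lor \lnot p2) \leftrightarrow \lnot p3)))): β-rule — branch into T \lnot p2, F (p1 \lor (p3 \lor ((p3 \lor \lnot p2) \leftrightarrow \lnot p3)))  //  F \lnot p2, T (p1 \lor (p3 \lor ((p3 \lor \lnot p2) \leftrightarrow \lnot p3))).
          branch 1.2.1 (add T \lnot p2, F (p1 \lor (p3 \lor ((p3 \lor \lnot p2) \leftrightarrow \lnot p3)))):
            × closes — contains both p2 and \lnot p2.
          branch 1.2.2 (add F \lnot p2, T (p1 \lor (p3 \lor ((p3 \lor \lnot p2) \leftrightarrow \lnot p3)))):
            T (p1 \lor (p3 \lor ((p3 \lor \lnot p2) \leftrightarrow \lnot p3))): β-rule — branch into T p1  //  T (p3 \lor ((p3 \lor \lnot p2) \leftrightarrow \lnot p3)).
              branch 1.2.2.1 (add T p1):
                ○ open, literals {p1=true, p2=true, p3=false}.
              branch 1.2.2.2 (add T (p3 \lor ((p3 \lor \lnot p2) \leftrightarrow \lnot p3))):
                T (p3 \lor ((p3 \lor \lnot p2) \leftrightarrow \lnot p3)): β-rule — branch into T p3  //  T ((p3 \lor \lnot p2) \leftrightarrow \lnot p3).
                  branch 1.2.2.2.1 (add T p3):
                    × closes — contains both p3 and \lnot p3.
                  branch 1.2.2.2.2 (add T ((p3 \lor \lnot p2) \leftrightarrow \lnot p3)):
                    T ((p3 \lor \lnot p2) \leftrightarrow \lnot p3): β-rule — branch into T (p3 \lor \lnot p2), T \lnot p3  //  F (p3 \lor \lnot p2), F \lnot p3.
                      branch 1.2.2.2.2.1 (add T (p3 \lor \lnot p2), T \lnot p3):
                        T (p3 \lor \lnot p2): β-rule — branch into T p3  //  T \lnot p2.
                          branch 1.2.2.2.2.1.1 (add T p3):
                            × closes — contains both p3 and \lnot p3.
                          branch 1.2.2.2.2.1.2 (add T \lnot p2):
                            × closes — contains both p2 and \lnot p2.
                      branch 1.2.2.2.2.2 (add F (p3 \lor \lnot p2), F \lnot p3):
                        × closes — contains both p3 and \lnot p3.
  branch 2 (add T \lnot p3):
    T (p1 \to \lnot p3): β-rule — branch into F p1  //  T \lnot p3.
      branch 2.1 (add F p1):
        F (\lnot p2 \leftrightarrow (p1 \lor (p3 \lor ((p3 \lor \lnot p2) \leftrightarrow \lnot p3)))): β-rule — branch into T \lnot p2, F (p1 \lor (p3 \lor ((p3 \lor \lnot p2) \leftrightarrow \lnot p3)))  //  F \lnot p2, T (p1 \lor (p3 \lor ((p3 \lor \lnot p2) \leftrightarrow \lnot p3))).
          branch 2.1.1 (add T \lnot p2, F (p1 \lor (p3 \lor ((p3 \lor \lnot p2) \leftrightarrow \lnot p3)))):
            × closes — contains both p2 and \lnot p2.
          branch 2.1.2 (add F \lnot p2, T (p1 \lor (p3 \lor ((p3 \lor \lnot p2) \leftrightarrow \lnot p3)))):
            T (p1 \lor (p3 \lor ((p3 \lor \lnot p2) \leftrightarrow \lnot p3))): β-rule — branch into T p1  //  T (p3 \lor ((p3 \lor \lnot p2) \leftrightarrow \lnot p3)).
              branch 2.1.2.1 (add T p1):
                × closes — contains both p1 and \lnot p1.
              branch 2.1.2.2 (add T (p3 \lor ((p3 \lor \lnot p2) \leftrightarrow \lnot p3))):
                T (p3 \lor ((p3 \lor \lnot p2) \leftrightarrow \lnot p3)): β-rule — branch into T p3  //  T ((p3 \lor \lnot p2) \leftrightarrow \lnot p3).
                  branch 2.1.2.2.1 (add T p3):
                    × closes — contains both p3 and \lnot p3.
                  branch 2.1.2.2.2 (add T ((p3 \lor \lnot p2) \leftrightarrow \lnot p3)):
                    T ((p3 \lor \lnot p2) \leftrightarrow \lnot p3): β-rule — branch into T (p3 \lor \lnot p2), T \lnot p3  //  F (p3 \lor \lnot p2), F \lnot p3.
                      branch 2.1.2.2.2.1 (add T (p3 \lor \lnot p2), T \lnot p3):
                        T (p3 \lor \lnot p2): β-rule — branch into T p3  //  T \lnot p2.
                          branch 2.1.2.2.2.1.1 (add T p3):
                            × closes — contains both p3 and \lnot p3.
                          branch 2.1.2.2.2.1.2 (add T \lnot p2):
                            × closes — contains both p2 and \lnot p2.
                      branch 2.1.2.2.2.2 (add F (p3 \lor \lnot p2), F \lnot p3):
                        × closes — contains both p3 and \lnot p3.
      branch 2.2 (add T \lnot p3):
        F (\lnot p2 \leftrightarrow (p1 \lor (p3 \lor ((p3 \lor \lnot p2) \leftrightarrow \lnot p3)))): β-rule — branch into T \lnot p2, F (p1 \lor (p3 \lor ((p3 \lor \lnot p2) \leftrightarrow \lnot p3)))  //  F \lnot p2, T (p1 \lor (p3 \lor ((p3 \lor \lnot p2) \leftrightarrow \lnot p3))).
          branch 2.2.1 (add T \lnot p2, F (p1 \lor (p3 \lor ((p3 \lor \lnot p2) \leftrightarrow \lnot p3)))):
            × closes — contains both p2 and \lnot p2.
          branch 2.2.2 (add F \lnot p2, T (p1 \lor (p3 \lor ((p3 \lor \lnot p2) \leftrightarrow \lnot p3)))):
            T (p1 \lor (p3 \lor ((p3 \lor \lnot p2) \leftrightarrow \lnot p3))): β-rule — branch into T p1  //  T (p3 \lor ((p3 \lor \lnot p2) \leftrightarrow \lnot p3)).
              branch 2.2.2.1 (add T p1):
                ○ open, literals {p1=true, p2=true, p3=false}.
              branch 2.2.2.2 (add T (p3 \lor ((p3 \lor \lnot p2) \leftrightarrow \lnot p3))):
                T (p3 \lor ((p3 \lor \lnot p2) \leftrightarrow \lnot p3)): β-rule — branch into T p3  //  T ((p3 \lor \lnot p2) \leftrightarrow \lnot p3).
                  branch 2.2.2.2.1 (add T p3):
                    × closes — contains both p3 and \lnot p3.
                  branch 2.2.2.2.2 (add T ((p3 \lor \lnot p2) \leftrightarrow \lnot p3)):
                    T ((p3 \lor \lnot p2) \leftrightarrow \lnot p3): β-rule — branch into T (p3 \lor \lnot p2), T \lnot p3  //  F (p3 \lor \lnot p2), F \lnot p3.
                      branch 2.2.2.2.2.1 (add T (p3 \lor \lnot p2), T \lnot p3):
                        T (p3 \lor \lnot p2): β-rule — branch into T p3  //  T \lnot p2.
                          branch 2.2.2.2.2.1.1 (add T p3):
                            × closes — contains both p3 and \lnot p3.
                          branch 2.2.2.2.2.1.2 (add T \lnot p2):
                            × closes — contains both p2 and \lnot p2.
                      branch 2.2.2.2.2.2 (add F (p3 \lor \lnot p2), F \lnot p3):
                        × closes — contains both p3 and \lnot p3.
17 branches closed, 2 open.
An open branch gives a countermodel: p1=true, p2=true, p3=false (unmentioned atoms arbitrary); the premises hold there but the conclusion fails.

No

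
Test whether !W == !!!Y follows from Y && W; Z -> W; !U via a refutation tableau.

Yes

Initial set: {(Y && W); (Z -> W); !U; !(!W == !!!Y)}.
(Y && W): α-rule — add Y, W.
(Z -> W): β-rule — branch into !Z  //  W.
  branch 1 (add !Z):
    !(!W == !!!Y): β-rule — branch into !W, !!!!Y  //  !!W, !!!Y.
      branch 1.1 (add !W, !!!!Y):
        × closes — contains both W and !W.
      branch 1.2 (add !!W, !!!Y):
        !!!Y: drop double negation, giving !Y.
        × closes — contains both Y and !Y.
  branch 2 (add W):
    !(!W == !!!Y): β-rule — branch into !W, !!!!Y  //  !!W, !!!Y.
      branch 2.1 (add !W, !!!!Y):
        × closes — contains both W and !W.
      branch 2.2 (add !!W, !!!Y):
        !!!Y: drop double negation, giving !Y.
        × closes — contains both Y and !Y.
All 4 branches close.
Every branch closed, so the premises entail the conclusion.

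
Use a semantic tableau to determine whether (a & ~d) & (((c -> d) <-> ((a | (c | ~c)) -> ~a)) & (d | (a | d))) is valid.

Not valid

Assume the negation and expand:
Initial set: {~((a & ~d) & (((c -> d) <-> ((a | (c | ~c)) -> ~a)) & (d | (a | d))))}.
~((a & ~d) & (((c -> d) <-> ((a | (c | ~c)) -> ~a)) & (d | (a | d)))): β-rule — branch into ~(a & ~d)  //  ~(((c -> d) <-> ((a | (c | ~c)) -> ~a)) & (d | (a | d))).
  branch 1 (add ~(a & ~d)):
    ~(a & ~d): β-rule — branch into ~a  //  ~~d.
      branch 1.1 (add ~a):
        ○ open, literals {a=F}.
      branch 1.2 (add ~~d):
        ○ open, literals {d=T}.
  branch 2 (add ~(((c -> d) <-> ((a | (c | ~c)) -> ~a)) & (d | (a | d)))):
    ~(((c -> d) <-> ((a | (c | ~c)) -> ~a)) & (d | (a | d))): β-rule — branch into ~((c -> d) <-> ((a | (c | ~c)) -> ~a))  //  ~(d | (a | d)).
      branch 2.1 (add ~((c -> d) <-> ((a | (c | ~c)) -> ~a))):
        ~((c -> d) <-> ((a | (c | ~c)) -> ~a)): β-rule — branch into (c -> d), ~((a | (c | ~c)) -> ~a)  //  ~(c -> d), ((a | (c | ~c)) -> ~a).
          branch 2.1.1 (add (c -> d), ~((a | (c | ~c)) -> ~a)):
            ~((a | (c | ~c)) -> ~a): α-rule — add (a | (c | ~c)), ~~a.
            (c -> d): β-rule — branch into ~c  //  d.
              branch 2.1.1.1 (add ~c):
                (a | (c | ~c)): β-rule — branch into a  //  (c | ~c).
                  branch 2.1.1.1.1 (add a):
                    ○ open, literals {a=T, c=F}.
                  branch 2.1.1.1.2 (add (c | ~c)):
                    (c | ~c): β-rule — branch into c  //  ~c.
                      branch 2.1.1.1.2.1 (add c):
                        × closes — contains both c and ~c.
                      branch 2.1.1.1.2.2 (add ~c):
                        ○ open, literals {a=T, c=F}.
              branch 2.1.1.2 (add d):
                (a | (c | ~c)): β-rule — branch into a  //  (c | ~c).
                  branch 2.1.1.2.1 (add a):
                    ○ open, literals {a=T, d=T}.
                  branch 2.1.1.2.2 (add (c | ~c)):
                    (c | ~c): β-rule — branch into c  //  ~c.
                      branch 2.1.1.2.2.1 (add c):
                        ○ open, literals {a=T, c=T, d=T}.
                      branch 2.1.1.2.2.2 (add ~c):
                        ○ open, literals {a=T, c=F, d=T}.
          branch 2.1.2 (add ~(c -> d), ((a | (c | ~c)) -> ~a)):
            ~(c -> d): α-rule — add c, ~d.
            ((a | (c | ~c)) -> ~a): β-rule — branch into ~(a | (c | ~c))  //  ~a.
              branch 2.1.2.1 (add ~(a | (c | ~c))):
                ~(a | (c | ~c)): α-rule — add ~a, ~(c | ~c).
                ~(c | ~c): α-rule — add ~c, ~~c.
                × closes — contains both c and ~c.
              branch 2.1.2.2 (add ~a):
                ○ open, literals {a=F, c=T, d=F}.
      branch 2.2 (add ~(d | (a | d))):
        ~(d | (a | d)): α-rule — add ~d, ~(a | d).
        ~(a | d): α-rule — add ~a, ~d.
        ○ open, literals {a=F, d=F}.
2 branches closed, 9 open.
An open branch gives a countermodel: a=F (unmentioned atoms arbitrary); under it the original formula is false.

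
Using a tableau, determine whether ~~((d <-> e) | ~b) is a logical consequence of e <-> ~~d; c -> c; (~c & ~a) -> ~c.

Yes

Initial set: {(e <-> ~~d); (c -> c); ((~c & ~a) -> ~c); ~~~((d <-> e) | ~b)}.
~~~((d <-> e) | ~b): drop double negation, giving ~((d <-> e) | ~b).
~((d <-> e) | ~b): α-rule — add ~(d <-> e), ~~b.
(e <-> ~~d): β-rule — branch into e, ~~d  //  ~e, ~~~d.
  branch 1 (add e, ~~d):
    ~~d: drop double negation, giving d.
    (c -> c): β-rule — branch into ~c  //  c.
      branch 1.1 (add ~c):
        ((~c & ~a) -> ~c): β-rule — branch into ~(~c & ~a)  //  ~c.
          branch 1.1.1 (add ~(~c & ~a)):
            ~(d <-> e): β-rule — branch into d, ~e  //  ~d, e.
              branch 1.1.1.1 (add d, ~e):
                × closes — contains both e and ~e.
              branch 1.1.1.2 (add ~d, e):
                × closes — contains both d and ~d.
          branch 1.1.2 (add ~c):
            ~(d <-> e): β-rule — branch into d, ~e  //  ~d, e.
              branch 1.1.2.1 (add d, ~e):
                × closes — contains both e and ~e.
              branch 1.1.2.2 (add ~d, e):
                × closes — contains both d and ~d.
      branch 1.2 (add c):
        ((~c & ~a) -> ~c): β-rule — branch into ~(~c & ~a)  //  ~c.
          branch 1.2.1 (add ~(~c & ~a)):
            ~(d <-> e): β-rule — branch into d, ~e  //  ~d, e.
              branch 1.2.1.1 (add d, ~e):
                × closes — contains both e and ~e.
              branch 1.2.1.2 (add ~d, e):
                × closes — contains both d and ~d.
          branch 1.2.2 (add ~c):
            × closes — contains both c and ~c.
  branch 2 (add ~e, ~~~d):
    ~~~d: drop double negation, giving ~d.
    (c -> c): β-rule — branch into ~c  //  c.
      branch 2.1 (add ~c):
        ((~c & ~a) -> ~c): β-rule — branch into ~(~c & ~a)  //  ~c.
          branch 2.1.1 (add ~(~c & ~a)):
            ~(d <-> e): β-rule — branch into d, ~e  //  ~d, e.
              branch 2.1.1.1 (add d, ~e):
                × closes — contains both d and ~d.
              branch 2.1.1.2 (add ~d, e):
                × closes — contains both e and ~e.
          branch 2.1.2 (add ~c):
            ~(d <-> e): β-rule — branch into d, ~e  //  ~d, e.
              branch 2.1.2.1 (add d, ~e):
                × closes — contains both d and ~d.
              branch 2.1.2.2 (add ~d, e):
                × closes — contains both e and ~e.
      branch 2.2 (add c):
        ((~c & ~a) -> ~c): β-rule — branch into ~(~c & ~a)  //  ~c.
          branch 2.2.1 (add ~(~c & ~a)):
            ~(d <-> e): β-rule — branch into d, ~e  //  ~d, e.
              branch 2.2.1.1 (add d, ~e):
                × closes — contains both d and ~d.
              branch 2.2.1.2 (add ~d, e):
                × closes — contains both e and ~e.
          branch 2.2.2 (add ~c):
            × closes — contains both c and ~c.
All 14 branches close.
Every branch closed, so the premises entail the conclusion.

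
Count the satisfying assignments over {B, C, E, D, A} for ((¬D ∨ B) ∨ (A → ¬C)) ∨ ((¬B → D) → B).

30

Initial set: {(((¬D ∨ B) ∨ (A → ¬C)) ∨ ((¬B → D) → B))}.
(((¬D ∨ B) ∨ (A → ¬C)) ∨ ((¬B → D) → B)): β-rule — branch into ((¬D ∨ B) ∨ (A → ¬C))  //  ((¬B → D) → B).
  branch 1 (add ((¬D ∨ B) ∨ (A → ¬C))):
    ((¬D ∨ B) ∨ (A → ¬C)): β-rule — branch into (¬D ∨ B)  //  (A → ¬C).
      branch 1.1 (add (¬D ∨ B)):
        (¬D ∨ B): β-rule — branch into ¬D  //  B.
          branch 1.1.1 (add ¬D):
            ○ open, literals {D=F}.
          branch 1.1.2 (add B):
            ○ open, literals {B=T}.
      branch 1.2 (add (A → ¬C)):
        (A → ¬C): β-rule — branch into ¬A  //  ¬C.
          branch 1.2.1 (add ¬A):
            ○ open, literals {A=F}.
          branch 1.2.2 (add ¬C):
            ○ open, literals {C=F}.
  branch 2 (add ((¬B → D) → B)):
    ((¬B → D) → B): β-rule — branch into ¬(¬B → D)  //  B.
      branch 2.1 (add ¬(¬B → D)):
        ¬(¬B → D): α-rule — add ¬B, ¬D.
        ○ open, literals {B=F, D=F}.
      branch 2.2 (add B):
        ○ open, literals {B=T}.
0 branches closed, 6 open.
Each open branch fixes some atoms; the unmentioned ones are free. Counting distinct full assignments: branch {D=F} (B, C, E, A) contributes 16 new; branch {B=T} (C, E, D, A) contributes 8 new; branch {A=F} (B, C, E, D) contributes 4 new; branch {C=F} (B, E, D, A) contributes 2 new; branch {B=F, D=F} (C, E, A) contributes 0 new; branch {B=T} (C, E, D, A) contributes 0 new. Total: 30.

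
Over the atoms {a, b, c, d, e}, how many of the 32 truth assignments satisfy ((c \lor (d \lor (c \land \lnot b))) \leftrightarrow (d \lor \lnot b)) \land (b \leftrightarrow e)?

12

Initial set: {(((c \lor (d \lor (c \land \lnot b))) \leftrightarrow (d \lor \lnot b)) \land (b \leftrightarrow e))}.
(((c \lor (d \lor (c \land \lnot b))) \leftrightarrow (d \lor \lnot b)) \land (b \leftrightarrow e)): α-rule — add ((c \lor (d \lor (c \land \lnot b))) \leftrightarrow (d \lor \lnot b)), (b \leftrightarrow e).
((c \lor (d \lor (c \land \lnot b))) \leftrightarrow (d \lor \lnot b)): β-rule — branch into (c \lor (d \lor (c \land \lnot b))), (d \lor \lnot b)  //  \lnot (c \lor (d \lor (c \land \lnot b))), \lnot (d \lor \lnot b).
  branch 1 (add (c \lor (d \lor (c \land \lnot b))), (d \lor \lnot b)):
    (b \leftrightarrow e): β-rule — branch into b, e  //  \lnot b, \lnot e.
      branch 1.1 (add b, e):
        (c \lor (d \lor (c \land \lnot b))): β-rule — branch into c  //  (d \lor (c \land \lnot b)).
          branch 1.1.1 (add c):
            (d \lor \lnot b): β-rule — branch into d  //  \lnot b.
              branch 1.1.1.1 (add d):
                ○ open, literals {b=1, c=1, d=1, e=1}.
              branch 1.1.1.2 (add \lnot b):
                × closes — contains both b and \lnot b.
          branch 1.1.2 (add (d \lor (c \land \lnot b))):
            (d \lor \lnot b): β-rule — branch into d  //  \lnot b.
              branch 1.1.2.1 (add d):
                (d \lor (c \land \lnot b)): β-rule — branch into d  //  (c \land \lnot b).
                  branch 1.1.2.1.1 (add d):
                    ○ open, literals {b=1, d=1, e=1}.
                  branch 1.1.2.1.2 (add (c \land \lnot b)):
                    (c \land \lnot b): α-rule — add c, \lnot b.
                    × closes — contains both b and \lnot b.
              branch 1.1.2.2 (add \lnot b):
                × closes — contains both b and \lnot b.
      branch 1.2 (add \lnot b, \lnot e):
        (c \lor (d \lor (c \land \lnot b))): β-rule — branch into c  //  (d \lor (c \land \lnot b)).
          branch 1.2.1 (add c):
            (d \lor \lnot b): β-rule — branch into d  //  \lnot b.
              branch 1.2.1.1 (add d):
                ○ open, literals {b=0, c=1, d=1, e=0}.
              branch 1.2.1.2 (add \lnot b):
                ○ open, literals {b=0, c=1, e=0}.
          branch 1.2.2 (add (d \lor (c \land \lnot b))):
            (d \lor \lnot b): β-rule — branch into d  //  \lnot b.
              branch 1.2.2.1 (add d):
                (d \lor (c \land \lnot b)): β-rule — branch into d  //  (c \land \lnot b).
                  branch 1.2.2.1.1 (add d):
                    ○ open, literals {b=0, d=1, e=0}.
                  branch 1.2.2.1.2 (add (c \land \lnot b)):
                    (c \land \lnot b): α-rule — add c, \lnot b.
                    ○ open, literals {b=0, c=1, d=1, e=0}.
              branch 1.2.2.2 (add \lnot b):
                (d \lor (c \land \lnot b)): β-rule — branch into d  //  (c \land \lnot b).
                  branch 1.2.2.2.1 (add d):
                    ○ open, literals {b=0, d=1, e=0}.
                  branch 1.2.2.2.2 (add (c \land \lnot b)):
                    (c \land \lnot b): α-rule — add c, \lnot b.
                    ○ open, literals {b=0, c=1, e=0}.
  branch 2 (add \lnot (c \lor (d \lor (c \land \lnot b))), \lnot (d \lor \lnot b)):
    \lnot (c \lor (d \lor (c \land \lnot b))): α-rule — add \lnot c, \lnot (d \lor (c \land \lnot b)).
    \lnot (d \lor \lnot b): α-rule — add \lnot d, \lnot \lnot b.
    \lnot (d \lor (c \land \lnot b)): α-rule — add \lnot d, \lnot (c \land \lnot b).
    (b \leftrightarrow e): β-rule — branch into b, e  //  \lnot b, \lnot e.
      branch 2.1 (add b, e):
        \lnot (c \land \lnot b): β-rule — branch into \lnot c  //  \lnot \lnot b.
          branch 2.1.1 (add \lnot c):
            ○ open, literals {b=1, c=0, d=0, e=1}.
          branch 2.1.2 (add \lnot \lnot b):
            ○ open, literals {b=1, c=0, d=0, e=1}.
      branch 2.2 (add \lnot b, \lnot e):
        × closes — contains both b and \lnot b.
4 branches closed, 10 open.
Each open branch fixes some atoms; the unmentioned ones are free. Counting distinct full assignments: branch {b=1, c=1, d=1, e=1} (a) contributes 2 new; branch {b=1, d=1, e=1} (a, c) contributes 2 new; branch {b=0, c=1, d=1, e=0} (a) contributes 2 new; branch {b=0, c=1, e=0} (a, d) contributes 2 new; branch {b=0, d=1, e=0} (a, c) contributes 2 new; branch {b=0, c=1, d=1, e=0} (a) contributes 0 new; branch {b=0, d=1, e=0} (a, c) contributes 0 new; branch {b=0, c=1, e=0} (a, d) contributes 0 new; branch {b=1, c=0, d=0, e=1} (a) contributes 2 new; branch {b=1, c=0, d=0, e=1} (a) contributes 0 new. Total: 12.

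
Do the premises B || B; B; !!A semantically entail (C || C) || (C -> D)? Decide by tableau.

Initial set: {(B || B); B; !!A; !((C || C) || (C -> D))}.
!!A: drop double negation, giving A.
!((C || C) || (C -> D)): α-rule — add !(C || C), !(C -> D).
!(C || C): α-rule — add !C, !C.
!(C -> D): α-rule — add C, !D.
× closes — contains both C and !C.
All 1 branch closes.
Every branch closed, so the premises entail the conclusion.

Yes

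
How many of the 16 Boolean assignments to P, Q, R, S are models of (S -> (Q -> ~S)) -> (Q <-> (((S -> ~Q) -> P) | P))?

Initial set: {((S -> (Q -> ~S)) -> (Q <-> (((S -> ~Q) -> P) | P)))}.
((S -> (Q -> ~S)) -> (Q <-> (((S -> ~Q) -> P) | P))): β-rule — branch into ~(S -> (Q -> ~S))  //  (Q <-> (((S -> ~Q) -> P) | P)).
  branch 1 (add ~(S -> (Q -> ~S))):
    ~(S -> (Q -> ~S)): α-rule — add S, ~(Q -> ~S).
    ~(Q -> ~S): α-rule — add Q, ~~S.
    ○ open, literals {Q=T, S=T}.
  branch 2 (add (Q <-> (((S -> ~Q) -> P) | P))):
    (Q <-> (((S -> ~Q) -> P) | P)): β-rule — branch into Q, (((S -> ~Q) -> P) | P)  //  ~Q, ~(((S -> ~Q) -> P) | P).
      branch 2.1 (add Q, (((S -> ~Q) -> P) | P)):
        (((S -> ~Q) -> P) | P): β-rule — branch into ((S -> ~Q) -> P)  //  P.
          branch 2.1.1 (add ((S -> ~Q) -> P)):
            ((S -> ~Q) -> P): β-rule — branch into ~(S -> ~Q)  //  P.
              branch 2.1.1.1 (add ~(S -> ~Q)):
                ~(S -> ~Q): α-rule — add S, ~~Q.
                ○ open, literals {Q=T, S=T}.
              branch 2.1.1.2 (add P):
                ○ open, literals {P=T, Q=T}.
          branch 2.1.2 (add P):
            ○ open, literals {P=T, Q=T}.
      branch 2.2 (add ~Q, ~(((S -> ~Q) -> P) | P)):
        ~(((S -> ~Q) -> P) | P): α-rule — add ~((S -> ~Q) -> P), ~P.
        ~((S -> ~Q) -> P): α-rule — add (S -> ~Q), ~P.
        (S -> ~Q): β-rule — branch into ~S  //  ~Q.
          branch 2.2.1 (add ~S):
            ○ open, literals {P=F, Q=F, S=F}.
          branch 2.2.2 (add ~Q):
            ○ open, literals {P=F, Q=F}.
0 branches closed, 6 open.
Each open branch fixes some atoms; the unmentioned ones are free. Counting distinct full assignments: branch {Q=T, S=T} (P, R) contributes 4 new; branch {Q=T, S=T} (P, R) contributes 0 new; branch {P=T, Q=T} (R, S) contributes 2 new; branch {P=T, Q=T} (R, S) contributes 0 new; branch {P=F, Q=F, S=F} (R) contributes 2 new; branch {P=F, Q=F} (R, S) contributes 2 new. Total: 10.

10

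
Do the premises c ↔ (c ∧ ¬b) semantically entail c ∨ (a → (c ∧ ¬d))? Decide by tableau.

Initial set: {(c ↔ (c ∧ ¬b)); ¬(c ∨ (a → (c ∧ ¬d)))}.
¬(c ∨ (a → (c ∧ ¬d))): α-rule — add ¬c, ¬(a → (c ∧ ¬d)).
¬(a → (c ∧ ¬d)): α-rule — add a, ¬(c ∧ ¬d).
(c ↔ (c ∧ ¬b)): β-rule — branch into c, (c ∧ ¬b)  //  ¬c, ¬(c ∧ ¬b).
  branch 1 (add c, (c ∧ ¬b)):
    × closes — contains both c and ¬c.
  branch 2 (add ¬c, ¬(c ∧ ¬b)):
    ¬(c ∧ ¬d): β-rule — branch into ¬c  //  ¬¬d.
      branch 2.1 (add ¬c):
        ¬(c ∧ ¬b): β-rule — branch into ¬c  //  ¬¬b.
          branch 2.1.1 (add ¬c):
            ○ open, literals {a=T, c=F}.
          branch 2.1.2 (add ¬¬b):
            ○ open, literals {a=T, b=T, c=F}.
      branch 2.2 (add ¬¬d):
        ¬(c ∧ ¬b): β-rule — branch into ¬c  //  ¬¬b.
          branch 2.2.1 (add ¬c):
            ○ open, literals {a=T, c=F, d=T}.
          branch 2.2.2 (add ¬¬b):
            ○ open, literals {a=T, b=T, c=F, d=T}.
1 branch closed, 4 open.
An open branch gives a countermodel: a=T, c=F (unmentioned atoms arbitrary); the premises hold there but the conclusion fails.

No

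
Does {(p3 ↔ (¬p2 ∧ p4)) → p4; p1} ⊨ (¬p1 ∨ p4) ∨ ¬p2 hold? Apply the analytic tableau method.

No

Initial set: {T ((p3 ↔ (¬p2 ∧ p4)) → p4); T p1; F ((¬p1 ∨ p4) ∨ ¬p2)}.
F ((¬p1 ∨ p4) ∨ ¬p2): α-rule — add F (¬p1 ∨ p4), F ¬p2.
F (¬p1 ∨ p4): α-rule — add F ¬p1, F p4.
T ((p3 ↔ (¬p2 ∧ p4)) → p4): β-rule — branch into F (p3 ↔ (¬p2 ∧ p4))  //  T p4.
  branch 1 (add F (p3 ↔ (¬p2 ∧ p4))):
    F (p3 ↔ (¬p2 ∧ p4)): β-rule — branch into T p3, F (¬p2 ∧ p4)  //  F p3, T (¬p2 ∧ p4).
      branch 1.1 (add T p3, F (¬p2 ∧ p4)):
        F (¬p2 ∧ p4): β-rule — branch into F ¬p2  //  F p4.
          branch 1.1.1 (add F ¬p2):
            ○ open, literals {p1=true, p2=true, p3=true, p4=false}.
          branch 1.1.2 (add F p4):
            ○ open, literals {p1=true, p2=true, p3=true, p4=false}.
      branch 1.2 (add F p3, T (¬p2 ∧ p4)):
        T (¬p2 ∧ p4): α-rule — add T ¬p2, T p4.
        × closes — contains both p2 and ¬p2.
  branch 2 (add T p4):
    × closes — contains both p4 and ¬p4.
2 branches closed, 2 open.
An open branch gives a countermodel: p1=true, p2=true, p3=true, p4=false (unmentioned atoms arbitrary); the premises hold there but the conclusion fails.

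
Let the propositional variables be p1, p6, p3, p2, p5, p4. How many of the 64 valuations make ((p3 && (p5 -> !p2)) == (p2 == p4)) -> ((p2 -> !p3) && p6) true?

Initial set: {(((p3 && (p5 -> !p2)) == (p2 == p4)) -> ((p2 -> !p3) && p6))}.
(((p3 && (p5 -> !p2)) == (p2 == p4)) -> ((p2 -> !p3) && p6)): β-rule — branch into !((p3 && (p5 -> !p2)) == (p2 == p4))  //  ((p2 -> !p3) && p6).
  branch 1 (add !((p3 && (p5 -> !p2)) == (p2 == p4))):
    !((p3 && (p5 -> !p2)) == (p2 == p4)): β-rule — branch into (p3 && (p5 -> !p2)), !(p2 == p4)  //  !(p3 && (p5 -> !p2)), (p2 == p4).
      branch 1.1 (add (p3 && (p5 -> !p2)), !(p2 == p4)):
        (p3 && (p5 -> !p2)): α-rule — add p3, (p5 -> !p2).
        !(p2 == p4): β-rule — branch into p2, !p4  //  !p2, p4.
          branch 1.1.1 (add p2, !p4):
            (p5 -> !p2): β-rule — branch into !p5  //  !p2.
              branch 1.1.1.1 (add !p5):
                ○ open, literals {p2=T, p3=T, p4=F, p5=F}.
              branch 1.1.1.2 (add !p2):
                × closes — contains both p2 and !p2.
          branch 1.1.2 (add !p2, p4):
            (p5 -> !p2): β-rule — branch into !p5  //  !p2.
              branch 1.1.2.1 (add !p5):
                ○ open, literals {p2=F, p3=T, p4=T, p5=F}.
              branch 1.1.2.2 (add !p2):
                ○ open, literals {p2=F, p3=T, p4=T}.
      branch 1.2 (add !(p3 && (p5 -> !p2)), (p2 == p4)):
        !(p3 && (p5 -> !p2)): β-rule — branch into !p3  //  !(p5 -> !p2).
          branch 1.2.1 (add !p3):
            (p2 == p4): β-rule — branch into p2, p4  //  !p2, !p4.
              branch 1.2.1.1 (add p2, p4):
                ○ open, literals {p2=T, p3=F, p4=T}.
              branch 1.2.1.2 (add !p2, !p4):
                ○ open, literals {p2=F, p3=F, p4=F}.
          branch 1.2.2 (add !(p5 -> !p2)):
            !(p5 -> !p2): α-rule — add p5, !!p2.
            (p2 == p4): β-rule — branch into p2, p4  //  !p2, !p4.
              branch 1.2.2.1 (add p2, p4):
                ○ open, literals {p2=T, p4=T, p5=T}.
              branch 1.2.2.2 (add !p2, !p4):
                × closes — contains both p2 and !p2.
  branch 2 (add ((p2 -> !p3) && p6)):
    ((p2 -> !p3) && p6): α-rule — add (p2 -> !p3), p6.
    (p2 -> !p3): β-rule — branch into !p2  //  !p3.
      branch 2.1 (add !p2):
        ○ open, literals {p2=F, p6=T}.
      branch 2.2 (add !p3):
        ○ open, literals {p3=F, p6=T}.
2 branches closed, 8 open.
Each open branch fixes some atoms; the unmentioned ones are free. Counting distinct full assignments: branch {p2=T, p3=T, p4=F, p5=F} (p1, p6) contributes 4 new; branch {p2=F, p3=T, p4=T, p5=F} (p1, p6) contributes 4 new; branch {p2=F, p3=T, p4=T} (p1, p6, p5) contributes 4 new; branch {p2=T, p3=F, p4=T} (p1, p6, p5) contributes 8 new; branch {p2=F, p3=F, p4=F} (p1, p6, p5) contributes 8 new; branch {p2=T, p4=T, p5=T} (p1, p6, p3) contributes 4 new; branch {p2=F, p6=T} (p1, p3, p5, p4) contributes 8 new; branch {p3=F, p6=T} (p1, p2, p5, p4) contributes 4 new. Total: 44.

44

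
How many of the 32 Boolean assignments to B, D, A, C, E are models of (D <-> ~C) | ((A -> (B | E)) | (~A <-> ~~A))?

Initial set: {((D <-> ~C) | ((A -> (B | E)) | (~A <-> ~~A)))}.
((D <-> ~C) | ((A -> (B | E)) | (~A <-> ~~A))): β-rule — branch into (D <-> ~C)  //  ((A -> (B | E)) | (~A <-> ~~A)).
  branch 1 (add (D <-> ~C)):
    (D <-> ~C): β-rule — branch into D, ~C  //  ~D, ~~C.
      branch 1.1 (add D, ~C):
        ○ open, literals {C=F, D=T}.
      branch 1.2 (add ~D, ~~C):
        ○ open, literals {C=T, D=F}.
  branch 2 (add ((A -> (B | E)) | (~A <-> ~~A))):
    ((A -> (B | E)) | (~A <-> ~~A)): β-rule — branch into (A -> (B | E))  //  (~A <-> ~~A).
      branch 2.1 (add (A -> (B | E))):
        (A -> (B | E)): β-rule — branch into ~A  //  (B | E).
          branch 2.1.1 (add ~A):
            ○ open, literals {A=F}.
          branch 2.1.2 (add (B | E)):
            (B | E): β-rule — branch into B  //  E.
              branch 2.1.2.1 (add B):
                ○ open, literals {B=T}.
              branch 2.1.2.2 (add E):
                ○ open, literals {E=T}.
      branch 2.2 (add (~A <-> ~~A)):
        (~A <-> ~~A): β-rule — branch into ~A, ~~A  //  ~~A, ~~~A.
          branch 2.2.1 (add ~A, ~~A):
            ~~A: drop double negation, giving A.
            × closes — contains both A and ~A.
          branch 2.2.2 (add ~~A, ~~~A):
            ~~~A: drop double negation, giving ~A.
            × closes — contains both A and ~A.
2 branches closed, 5 open.
Each open branch fixes some atoms; the unmentioned ones are free. Counting distinct full assignments: branch {C=F, D=T} (B, A, E) contributes 8 new; branch {C=T, D=F} (B, A, E) contributes 8 new; branch {A=F} (B, D, C, E) contributes 8 new; branch {B=T} (D, A, C, E) contributes 4 new; branch {E=T} (B, D, A, C) contributes 2 new. Total: 30.

30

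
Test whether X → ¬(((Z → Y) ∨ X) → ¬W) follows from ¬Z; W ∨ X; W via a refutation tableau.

Yes

Initial set: {¬Z; (W ∨ X); W; ¬(X → ¬(((Z → Y) ∨ X) → ¬W))}.
¬(X → ¬(((Z → Y) ∨ X) → ¬W)): α-rule — add X, ¬¬(((Z → Y) ∨ X) → ¬W).
(W ∨ X): β-rule — branch into W  //  X.
  branch 1 (add W):
    ¬¬(((Z → Y) ∨ X) → ¬W): β-rule — branch into ¬((Z → Y) ∨ X)  //  ¬W.
      branch 1.1 (add ¬((Z → Y) ∨ X)):
        ¬((Z → Y) ∨ X): α-rule — add ¬(Z → Y), ¬X.
        × closes — contains both X and ¬X.
      branch 1.2 (add ¬W):
        × closes — contains both W and ¬W.
  branch 2 (add X):
    ¬¬(((Z → Y) ∨ X) → ¬W): β-rule — branch into ¬((Z → Y) ∨ X)  //  ¬W.
      branch 2.1 (add ¬((Z → Y) ∨ X)):
        ¬((Z → Y) ∨ X): α-rule — add ¬(Z → Y), ¬X.
        × closes — contains both X and ¬X.
      branch 2.2 (add ¬W):
        × closes — contains both W and ¬W.
All 4 branches close.
Every branch closed, so the premises entail the conclusion.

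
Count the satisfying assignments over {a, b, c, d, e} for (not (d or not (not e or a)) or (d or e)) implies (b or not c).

24

Initial set: {T ((not (d or not (not e or a)) or (d or e)) implies (b or not c))}.
T ((not (d or not (not e or a)) or (d or e)) implies (b or not c)): β-rule — branch into F (not (d or not (not e or a)) or (d or e))  //  T (b or not c).
  branch 1 (add F (not (d or not (not e or a)) or (d or e))):
    F (not (d or not (not e or a)) or (d or e)): α-rule — add F not (d or not (not e or a)), F (d or e).
    F (d or e): α-rule — add F d, F e.
    F not (d or not (not e or a)): β-rule — branch into T d  //  T not (not e or a).
      branch 1.1 (add T d):
        × closes — contains both d and not d.
      branch 1.2 (add T not (not e or a)):
        T not (not e or a): α-rule — add F not e, F a.
        × closes — contains both e and not e.
  branch 2 (add T (b or not c)):
    T (b or not c): β-rule — branch into T b  //  T not c.
      branch 2.1 (add T b):
        ○ open, literals {b=T}.
      branch 2.2 (add T not c):
        ○ open, literals {c=F}.
2 branches closed, 2 open.
Each open branch fixes some atoms; the unmentioned ones are free. Counting distinct full assignments: branch {b=T} (a, c, d, e) contributes 16 new; branch {c=F} (a, b, d, e) contributes 8 new. Total: 24.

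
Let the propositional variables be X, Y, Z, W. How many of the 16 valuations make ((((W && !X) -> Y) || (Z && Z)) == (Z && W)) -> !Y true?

Initial set: {(((((W && !X) -> Y) || (Z && Z)) == (Z && W)) -> !Y)}.
(((((W && !X) -> Y) || (Z && Z)) == (Z && W)) -> !Y): β-rule — branch into !((((W && !X) -> Y) || (Z && Z)) == (Z && W))  //  !Y.
  branch 1 (add !((((W && !X) -> Y) || (Z && Z)) == (Z && W))):
    !((((W && !X) -> Y) || (Z && Z)) == (Z && W)): β-rule — branch into (((W && !X) -> Y) || (Z && Z)), !(Z && W)  //  !(((W && !X) -> Y) || (Z && Z)), (Z && W).
      branch 1.1 (add (((W && !X) -> Y) || (Z && Z)), !(Z && W)):
        (((W && !X) -> Y) || (Z && Z)): β-rule — branch into ((W && !X) -> Y)  //  (Z && Z).
          branch 1.1.1 (add ((W && !X) -> Y)):
            !(Z && W): β-rule — branch into !Z  //  !W.
              branch 1.1.1.1 (add !Z):
                ((W && !X) -> Y): β-rule — branch into !(W && !X)  //  Y.
                  branch 1.1.1.1.1 (add !(W && !X)):
                    !(W && !X): β-rule — branch into !W  //  !!X.
                      branch 1.1.1.1.1.1 (add !W):
                        ○ open, literals {W=0, Z=0}.
                      branch 1.1.1.1.1.2 (add !!X):
                        ○ open, literals {X=1, Z=0}.
                  branch 1.1.1.1.2 (add Y):
                    ○ open, literals {Y=1, Z=0}.
              branch 1.1.1.2 (add !W):
                ((W && !X) -> Y): β-rule — branch into !(W && !X)  //  Y.
                  branch 1.1.1.2.1 (add !(W && !X)):
                    !(W && !X): β-rule — branch into !W  //  !!X.
                      branch 1.1.1.2.1.1 (add !W):
                        ○ open, literals {W=0}.
                      branch 1.1.1.2.1.2 (add !!X):
                        ○ open, literals {W=0, X=1}.
                  branch 1.1.1.2.2 (add Y):
                    ○ open, literals {W=0, Y=1}.
          branch 1.1.2 (add (Z && Z)):
            (Z && Z): α-rule — add Z, Z.
            !(Z && W): β-rule — branch into !Z  //  !W.
              branch 1.1.2.1 (add !Z):
                × closes — contains both Z and !Z.
              branch 1.1.2.2 (add !W):
                ○ open, literals {W=0, Z=1}.
      branch 1.2 (add !(((W && !X) -> Y) || (Z && Z)), (Z && W)):
        !(((W && !X) -> Y) || (Z && Z)): α-rule — add !((W && !X) -> Y), !(Z && Z).
        (Z && W): α-rule — add Z, W.
        !((W && !X) -> Y): α-rule — add (W && !X), !Y.
        (W && !X): α-rule — add W, !X.
        !(Z && Z): β-rule — branch into !Z  //  !Z.
          branch 1.2.1 (add !Z):
            × closes — contains both Z and !Z.
          branch 1.2.2 (add !Z):
            × closes — contains both Z and !Z.
  branch 2 (add !Y):
    ○ open, literals {Y=0}.
3 branches closed, 8 open.
Each open branch fixes some atoms; the unmentioned ones are free. Counting distinct full assignments: branch {W=0, Z=0} (X, Y) contributes 4 new; branch {X=1, Z=0} (Y, W) contributes 2 new; branch {Y=1, Z=0} (X, W) contributes 1 new; branch {W=0} (X, Y, Z) contributes 4 new; branch {W=0, X=1} (Y, Z) contributes 0 new; branch {W=0, Y=1} (X, Z) contributes 0 new; branch {W=0, Z=1} (X, Y) contributes 0 new; branch {Y=0} (X, Z, W) contributes 3 new. Total: 14.

14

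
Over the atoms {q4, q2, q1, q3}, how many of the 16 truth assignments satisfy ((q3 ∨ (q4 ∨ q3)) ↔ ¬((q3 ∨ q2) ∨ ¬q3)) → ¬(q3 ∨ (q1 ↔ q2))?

14

Initial set: {(((q3 ∨ (q4 ∨ q3)) ↔ ¬((q3 ∨ q2) ∨ ¬q3)) → ¬(q3 ∨ (q1 ↔ q2)))}.
(((q3 ∨ (q4 ∨ q3)) ↔ ¬((q3 ∨ q2) ∨ ¬q3)) → ¬(q3 ∨ (q1 ↔ q2))): β-rule — branch into ¬((q3 ∨ (q4 ∨ q3)) ↔ ¬((q3 ∨ q2) ∨ ¬q3))  //  ¬(q3 ∨ (q1 ↔ q2)).
  branch 1 (add ¬((q3 ∨ (q4 ∨ q3)) ↔ ¬((q3 ∨ q2) ∨ ¬q3))):
    ¬((q3 ∨ (q4 ∨ q3)) ↔ ¬((q3 ∨ q2) ∨ ¬q3)): β-rule — branch into (q3 ∨ (q4 ∨ q3)), ¬¬((q3 ∨ q2) ∨ ¬q3)  //  ¬(q3 ∨ (q4 ∨ q3)), ¬((q3 ∨ q2) ∨ ¬q3).
      branch 1.1 (add (q3 ∨ (q4 ∨ q3)), ¬¬((q3 ∨ q2) ∨ ¬q3)):
        (q3 ∨ (q4 ∨ q3)): β-rule — branch into q3  //  (q4 ∨ q3).
          branch 1.1.1 (add q3):
            ¬¬((q3 ∨ q2) ∨ ¬q3): β-rule — branch into (q3 ∨ q2)  //  ¬q3.
              branch 1.1.1.1 (add (q3 ∨ q2)):
                (q3 ∨ q2): β-rule — branch into q3  //  q2.
                  branch 1.1.1.1.1 (add q3):
                    ○ open, literals {q3=true}.
                  branch 1.1.1.1.2 (add q2):
                    ○ open, literals {q2=true, q3=true}.
              branch 1.1.1.2 (add ¬q3):
                × closes — contains both q3 and ¬q3.
          branch 1.1.2 (add (q4 ∨ q3)):
            ¬¬((q3 ∨ q2) ∨ ¬q3): β-rule — branch into (q3 ∨ q2)  //  ¬q3.
              branch 1.1.2.1 (add (q3 ∨ q2)):
                (q4 ∨ q3): β-rule — branch into q4  //  q3.
                  branch 1.1.2.1.1 (add q4):
                    (q3 ∨ q2): β-rule — branch into q3  //  q2.
                      branch 1.1.2.1.1.1 (add q3):
                        ○ open, literals {q3=true, q4=true}.
                      branch 1.1.2.1.1.2 (add q2):
                        ○ open, literals {q2=true, q4=true}.
                  branch 1.1.2.1.2 (add q3):
                    (q3 ∨ q2): β-rule — branch into q3  //  q2.
                      branch 1.1.2.1.2.1 (add q3):
                        ○ open, literals {q3=true}.
                      branch 1.1.2.1.2.2 (add q2):
                        ○ open, literals {q2=true, q3=true}.
              branch 1.1.2.2 (add ¬q3):
                (q4 ∨ q3): β-rule — branch into q4  //  q3.
                  branch 1.1.2.2.1 (add q4):
                    ○ open, literals {q3=false, q4=true}.
                  branch 1.1.2.2.2 (add q3):
                    × closes — contains both q3 and ¬q3.
      branch 1.2 (add ¬(q3 ∨ (q4 ∨ q3)), ¬((q3 ∨ q2) ∨ ¬q3)):
        ¬(q3 ∨ (q4 ∨ q3)): α-rule — add ¬q3, ¬(q4 ∨ q3).
        ¬((q3 ∨ q2) ∨ ¬q3): α-rule — add ¬(q3 ∨ q2), ¬¬q3.
        × closes — contains both q3 and ¬q3.
  branch 2 (add ¬(q3 ∨ (q1 ↔ q2))):
    ¬(q3 ∨ (q1 ↔ q2)): α-rule — add ¬q3, ¬(q1 ↔ q2).
    ¬(q1 ↔ q2): β-rule — branch into q1, ¬q2  //  ¬q1, q2.
      branch 2.1 (add q1, ¬q2):
        ○ open, literals {q1=true, q2=false, q3=false}.
      branch 2.2 (add ¬q1, q2):
        ○ open, literals {q1=false, q2=true, q3=false}.
3 branches closed, 9 open.
Each open branch fixes some atoms; the unmentioned ones are free. Counting distinct full assignments: branch {q3=true} (q4, q2, q1) contributes 8 new; branch {q2=true, q3=true} (q4, q1) contributes 0 new; branch {q3=true, q4=true} (q2, q1) contributes 0 new; branch {q2=true, q4=true} (q1, q3) contributes 2 new; branch {q3=true} (q4, q2, q1) contributes 0 new; branch {q2=true, q3=true} (q4, q1) contributes 0 new; branch {q3=false, q4=true} (q2, q1) contributes 2 new; branch {q1=true, q2=false, q3=false} (q4) contributes 1 new; branch {q1=false, q2=true, q3=false} (q4) contributes 1 new. Total: 14.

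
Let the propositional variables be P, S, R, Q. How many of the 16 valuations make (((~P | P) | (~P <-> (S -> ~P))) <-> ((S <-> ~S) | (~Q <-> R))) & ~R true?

Initial set: {T ((((~P | P) | (~P <-> (S -> ~P))) <-> ((S <-> ~S) | (~Q <-> R))) & ~R)}.
T ((((~P | P) | (~P <-> (S -> ~P))) <-> ((S <-> ~S) | (~Q <-> R))) & ~R): α-rule — add T (((~P | P) | (~P <-> (S -> ~P))) <-> ((S <-> ~S) | (~Q <-> R))), T ~R.
T (((~P | P) | (~P <-> (S -> ~P))) <-> ((S <-> ~S) | (~Q <-> R))): β-rule — branch into T ((~P | P) | (~P <-> (S -> ~P))), T ((S <-> ~S) | (~Q <-> R))  //  F ((~P | P) | (~P <-> (S -> ~P))), F ((S <-> ~S) | (~Q <-> R)).
  branch 1 (add T ((~P | P) | (~P <-> (S -> ~P))), T ((S <-> ~S) | (~Q <-> R))):
    T ((~P | P) | (~P <-> (S -> ~P))): β-rule — branch into T (~P | P)  //  T (~P <-> (S -> ~P)).
      branch 1.1 (add T (~P | P)):
        T ((S <-> ~S) | (~Q <-> R)): β-rule — branch into T (S <-> ~S)  //  T (~Q <-> R).
          branch 1.1.1 (add T (S <-> ~S)):
            T (~P | P): β-rule — branch into T ~P  //  T P.
              branch 1.1.1.1 (add T ~P):
                T (S <-> ~S): β-rule — branch into T S, T ~S  //  F S, F ~S.
                  branch 1.1.1.1.1 (add T S, T ~S):
                    × closes — contains both S and ~S.
                  branch 1.1.1.1.2 (add F S, F ~S):
                    × closes — contains both S and ~S.
              branch 1.1.1.2 (add T P):
                T (S <-> ~S): β-rule — branch into T S, T ~S  //  F S, F ~S.
                  branch 1.1.1.2.1 (add T S, T ~S):
                    × closes — contains both S and ~S.
                  branch 1.1.1.2.2 (add F S, F ~S):
                    × closes — contains both S and ~S.
          branch 1.1.2 (add T (~Q <-> R)):
            T (~P | P): β-rule — branch into T ~P  //  T P.
              branch 1.1.2.1 (add T ~P):
                T (~Q <-> R): β-rule — branch into T ~Q, T R  //  F ~Q, F R.
                  branch 1.1.2.1.1 (add T ~Q, T R):
                    × closes — contains both R and ~R.
                  branch 1.1.2.1.2 (add F ~Q, F R):
                    ○ open, literals {P=0, Q=1, R=0}.
              branch 1.1.2.2 (add T P):
                T (~Q <-> R): β-rule — branch into T ~Q, T R  //  F ~Q, F R.
                  branch 1.1.2.2.1 (add T ~Q, T R):
                    × closes — contains both R and ~R.
                  branch 1.1.2.2.2 (add F ~Q, F R):
                    ○ open, literals {P=1, Q=1, R=0}.
      branch 1.2 (add T (~P <-> (S -> ~P))):
        T ((S <-> ~S) | (~Q <-> R)): β-rule — branch into T (S <-> ~S)  //  T (~Q <-> R).
          branch 1.2.1 (add T (S <-> ~S)):
            T (~P <-> (S -> ~P)): β-rule — branch into T ~P, T (S -> ~P)  //  F ~P, F (S -> ~P).
              branch 1.2.1.1 (add T ~P, T (S -> ~P)):
                T (S <-> ~S): β-rule — branch into T S, T ~S  //  F S, F ~S.
                  branch 1.2.1.1.1 (add T S, T ~S):
                    × closes — contains both S and ~S.
                  branch 1.2.1.1.2 (add F S, F ~S):
                    × closes — contains both S and ~S.
              branch 1.2.1.2 (add F ~P, F (S -> ~P)):
                F (S -> ~P): α-rule — add T S, F ~P.
                T (S <-> ~S): β-rule — branch into T S, T ~S  //  F S, F ~S.
                  branch 1.2.1.2.1 (add T S, T ~S):
                    × closes — contains both S and ~S.
                  branch 1.2.1.2.2 (add F S, F ~S):
                    × closes — contains both S and ~S.
          branch 1.2.2 (add T (~Q <-> R)):
            T (~P <-> (S -> ~P)): β-rule — branch into T ~P, T (S -> ~P)  //  F ~P, F (S -> ~P).
              branch 1.2.2.1 (add T ~P, T (S -> ~P)):
                T (~Q <-> R): β-rule — branch into T ~Q, T R  //  F ~Q, F R.
                  branch 1.2.2.1.1 (add T ~Q, T R):
                    × closes — contains both R and ~R.
                  branch 1.2.2.1.2 (add F ~Q, F R):
                    T (S -> ~P): β-rule — branch into F S  //  T ~P.
                      branch 1.2.2.1.2.1 (add F S):
                        ○ open, literals {P=0, Q=1, R=0, S=0}.
                      branch 1.2.2.1.2.2 (add T ~P):
                        ○ open, literals {P=0, Q=1, R=0}.
              branch 1.2.2.2 (add F ~P, F (S -> ~P)):
                F (S -> ~P): α-rule — add T S, F ~P.
                T (~Q <-> R): β-rule — branch into T ~Q, T R  //  F ~Q, F R.
                  branch 1.2.2.2.1 (add T ~Q, T R):
                    × closes — contains both R and ~R.
                  branch 1.2.2.2.2 (add F ~Q, F R):
                    ○ open, literals {P=1, Q=1, R=0, S=1}.
  branch 2 (add F ((~P | P) | (~P <-> (S -> ~P))), F ((S <-> ~S) | (~Q <-> R))):
    F ((~P | P) | (~P <-> (S -> ~P))): α-rule — add F (~P | P), F (~P <-> (S -> ~P)).
    F ((S <-> ~S) | (~Q <-> R)): α-rule — add F (S <-> ~S), F (~Q <-> R).
    F (~P | P): α-rule — add F ~P, F P.
    × closes — contains both P and ~P.
13 branches closed, 5 open.
Each open branch fixes some atoms; the unmentioned ones are free. Counting distinct full assignments: branch {P=0, Q=1, R=0} (S) contributes 2 new; branch {P=1, Q=1, R=0} (S) contributes 2 new; branch {P=0, Q=1, R=0, S=0} (none free) contributes 0 new; branch {P=0, Q=1, R=0} (S) contributes 0 new; branch {P=1, Q=1, R=0, S=1} (none free) contributes 0 new. Total: 4.

4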